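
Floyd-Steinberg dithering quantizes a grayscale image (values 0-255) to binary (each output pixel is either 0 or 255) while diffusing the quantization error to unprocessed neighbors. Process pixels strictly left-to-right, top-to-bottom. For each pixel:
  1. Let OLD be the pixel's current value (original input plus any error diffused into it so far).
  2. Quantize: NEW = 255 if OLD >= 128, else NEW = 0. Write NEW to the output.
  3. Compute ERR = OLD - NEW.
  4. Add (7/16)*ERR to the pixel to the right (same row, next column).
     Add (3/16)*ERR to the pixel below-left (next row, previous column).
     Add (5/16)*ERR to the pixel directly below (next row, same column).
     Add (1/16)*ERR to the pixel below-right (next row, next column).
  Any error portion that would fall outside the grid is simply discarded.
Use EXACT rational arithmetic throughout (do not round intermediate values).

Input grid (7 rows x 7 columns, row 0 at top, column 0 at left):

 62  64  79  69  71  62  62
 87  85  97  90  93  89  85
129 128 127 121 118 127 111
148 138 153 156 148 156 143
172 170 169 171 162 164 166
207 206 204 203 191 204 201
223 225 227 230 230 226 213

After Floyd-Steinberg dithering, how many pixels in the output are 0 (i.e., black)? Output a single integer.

(0,0): OLD=62 → NEW=0, ERR=62
(0,1): OLD=729/8 → NEW=0, ERR=729/8
(0,2): OLD=15215/128 → NEW=0, ERR=15215/128
(0,3): OLD=247817/2048 → NEW=0, ERR=247817/2048
(0,4): OLD=4061247/32768 → NEW=0, ERR=4061247/32768
(0,5): OLD=60934585/524288 → NEW=0, ERR=60934585/524288
(0,6): OLD=946635791/8388608 → NEW=0, ERR=946635791/8388608
(1,0): OLD=15803/128 → NEW=0, ERR=15803/128
(1,1): OLD=198301/1024 → NEW=255, ERR=-62819/1024
(1,2): OLD=4446305/32768 → NEW=255, ERR=-3909535/32768
(1,3): OLD=13930829/131072 → NEW=0, ERR=13930829/131072
(1,4): OLD=1741348423/8388608 → NEW=255, ERR=-397746617/8388608
(1,5): OLD=8957752439/67108864 → NEW=255, ERR=-8155007881/67108864
(1,6): OLD=79848058393/1073741824 → NEW=0, ERR=79848058393/1073741824
(2,0): OLD=2557199/16384 → NEW=255, ERR=-1620721/16384
(2,1): OLD=26684693/524288 → NEW=0, ERR=26684693/524288
(2,2): OLD=1074389887/8388608 → NEW=255, ERR=-1064705153/8388608
(2,3): OLD=5525596743/67108864 → NEW=0, ERR=5525596743/67108864
(2,4): OLD=66069204279/536870912 → NEW=0, ERR=66069204279/536870912
(2,5): OLD=2643044223997/17179869184 → NEW=255, ERR=-1737822417923/17179869184
(2,6): OLD=22646853399227/274877906944 → NEW=0, ERR=22646853399227/274877906944
(3,0): OLD=1062252703/8388608 → NEW=0, ERR=1062252703/8388608
(3,1): OLD=12034333107/67108864 → NEW=255, ERR=-5078427213/67108864
(3,2): OLD=53068866697/536870912 → NEW=0, ERR=53068866697/536870912
(3,3): OLD=515650553999/2147483648 → NEW=255, ERR=-31957776241/2147483648
(3,4): OLD=45664452955295/274877906944 → NEW=255, ERR=-24429413315425/274877906944
(3,5): OLD=238915780939469/2199023255552 → NEW=0, ERR=238915780939469/2199023255552
(3,6): OLD=7387208541754195/35184372088832 → NEW=255, ERR=-1584806340897965/35184372088832
(4,0): OLD=211938420209/1073741824 → NEW=255, ERR=-61865744911/1073741824
(4,1): OLD=2535624916029/17179869184 → NEW=255, ERR=-1845241725891/17179869184
(4,2): OLD=39961628867507/274877906944 → NEW=255, ERR=-30132237403213/274877906944
(4,3): OLD=237285167292321/2199023255552 → NEW=0, ERR=237285167292321/2199023255552
(4,4): OLD=3533855248383827/17592186044416 → NEW=255, ERR=-952152192942253/17592186044416
(4,5): OLD=90225540207992851/562949953421312 → NEW=255, ERR=-53326697914441709/562949953421312
(4,6): OLD=1056286123534579573/9007199254740992 → NEW=0, ERR=1056286123534579573/9007199254740992
(5,0): OLD=46414741966855/274877906944 → NEW=255, ERR=-23679124303865/274877906944
(5,1): OLD=243195015091117/2199023255552 → NEW=0, ERR=243195015091117/2199023255552
(5,2): OLD=4075176038296971/17592186044416 → NEW=255, ERR=-410831403029109/17592186044416
(5,3): OLD=29485043685059927/140737488355328 → NEW=255, ERR=-6403015845548713/140737488355328
(5,4): OLD=1289511172192914077/9007199254740992 → NEW=255, ERR=-1007324637766038883/9007199254740992
(5,5): OLD=10381723258887147085/72057594037927936 → NEW=255, ERR=-7992963220784476595/72057594037927936
(5,6): OLD=211212107488819550179/1152921504606846976 → NEW=255, ERR=-82782876185926428701/1152921504606846976
(6,0): OLD=7628535048928287/35184372088832 → NEW=255, ERR=-1343479833723873/35184372088832
(6,1): OLD=131219065561948075/562949953421312 → NEW=255, ERR=-12333172560486485/562949953421312
(6,2): OLD=1877990732134883745/9007199254740992 → NEW=255, ERR=-418845077824069215/9007199254740992
(6,3): OLD=12466646525226878719/72057594037927936 → NEW=255, ERR=-5908039954444744961/72057594037927936
(6,4): OLD=19533180886568207949/144115188075855872 → NEW=255, ERR=-17216192072775039411/144115188075855872
(6,5): OLD=2188134164728366067473/18446744073709551616 → NEW=0, ERR=2188134164728366067473/18446744073709551616
(6,6): OLD=69514614276905774075239/295147905179352825856 → NEW=255, ERR=-5748101543829196518041/295147905179352825856
Output grid:
  Row 0: .......  (7 black, running=7)
  Row 1: .##.##.  (3 black, running=10)
  Row 2: #.#..#.  (4 black, running=14)
  Row 3: .#.##.#  (3 black, running=17)
  Row 4: ###.##.  (2 black, running=19)
  Row 5: #.#####  (1 black, running=20)
  Row 6: #####.#  (1 black, running=21)

Answer: 21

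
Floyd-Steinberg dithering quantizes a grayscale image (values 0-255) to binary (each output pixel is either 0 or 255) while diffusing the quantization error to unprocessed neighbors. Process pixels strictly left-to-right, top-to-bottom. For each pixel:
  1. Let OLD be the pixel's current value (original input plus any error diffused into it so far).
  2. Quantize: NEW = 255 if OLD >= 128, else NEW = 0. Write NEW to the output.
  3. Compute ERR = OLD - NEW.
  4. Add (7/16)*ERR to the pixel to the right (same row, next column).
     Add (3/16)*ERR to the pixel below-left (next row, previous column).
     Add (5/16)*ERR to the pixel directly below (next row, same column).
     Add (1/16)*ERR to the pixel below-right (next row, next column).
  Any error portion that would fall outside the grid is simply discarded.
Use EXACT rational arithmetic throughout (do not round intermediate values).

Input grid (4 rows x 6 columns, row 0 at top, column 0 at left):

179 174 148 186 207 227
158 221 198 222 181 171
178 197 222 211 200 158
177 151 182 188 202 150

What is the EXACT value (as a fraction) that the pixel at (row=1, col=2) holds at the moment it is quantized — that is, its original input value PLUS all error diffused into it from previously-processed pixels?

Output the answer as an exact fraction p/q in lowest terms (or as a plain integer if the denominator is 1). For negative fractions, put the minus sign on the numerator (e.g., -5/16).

(0,0): OLD=179 → NEW=255, ERR=-76
(0,1): OLD=563/4 → NEW=255, ERR=-457/4
(0,2): OLD=6273/64 → NEW=0, ERR=6273/64
(0,3): OLD=234375/1024 → NEW=255, ERR=-26745/1024
(0,4): OLD=3204273/16384 → NEW=255, ERR=-973647/16384
(0,5): OLD=52691159/262144 → NEW=255, ERR=-14155561/262144
(1,0): OLD=7221/64 → NEW=0, ERR=7221/64
(1,1): OLD=127123/512 → NEW=255, ERR=-3437/512
(1,2): OLD=3500527/16384 → NEW=255, ERR=-677393/16384
Target (1,2): original=198, with diffused error = 3500527/16384

Answer: 3500527/16384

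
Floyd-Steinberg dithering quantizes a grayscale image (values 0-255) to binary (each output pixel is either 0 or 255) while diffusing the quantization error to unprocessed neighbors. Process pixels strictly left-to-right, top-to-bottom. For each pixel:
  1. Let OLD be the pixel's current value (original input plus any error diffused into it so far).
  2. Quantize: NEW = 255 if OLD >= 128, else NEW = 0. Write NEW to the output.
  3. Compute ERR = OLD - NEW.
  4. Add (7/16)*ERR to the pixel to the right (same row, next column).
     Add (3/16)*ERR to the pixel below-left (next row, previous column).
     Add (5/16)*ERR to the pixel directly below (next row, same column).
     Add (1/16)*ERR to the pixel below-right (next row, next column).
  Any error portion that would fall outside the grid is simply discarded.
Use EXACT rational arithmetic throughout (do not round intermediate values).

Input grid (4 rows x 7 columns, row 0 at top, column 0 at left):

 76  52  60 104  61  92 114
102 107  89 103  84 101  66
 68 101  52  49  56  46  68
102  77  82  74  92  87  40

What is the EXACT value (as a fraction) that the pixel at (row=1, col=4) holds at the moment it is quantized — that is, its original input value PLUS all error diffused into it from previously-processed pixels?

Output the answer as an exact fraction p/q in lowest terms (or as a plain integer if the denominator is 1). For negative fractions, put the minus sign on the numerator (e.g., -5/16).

Answer: 478046859/4194304

Derivation:
(0,0): OLD=76 → NEW=0, ERR=76
(0,1): OLD=341/4 → NEW=0, ERR=341/4
(0,2): OLD=6227/64 → NEW=0, ERR=6227/64
(0,3): OLD=150085/1024 → NEW=255, ERR=-111035/1024
(0,4): OLD=222179/16384 → NEW=0, ERR=222179/16384
(0,5): OLD=25672501/262144 → NEW=0, ERR=25672501/262144
(0,6): OLD=657858163/4194304 → NEW=255, ERR=-411689357/4194304
(1,0): OLD=9071/64 → NEW=255, ERR=-7249/64
(1,1): OLD=54825/512 → NEW=0, ERR=54825/512
(1,2): OLD=2478077/16384 → NEW=255, ERR=-1699843/16384
(1,3): OLD=2119945/65536 → NEW=0, ERR=2119945/65536
(1,4): OLD=478046859/4194304 → NEW=0, ERR=478046859/4194304
Target (1,4): original=84, with diffused error = 478046859/4194304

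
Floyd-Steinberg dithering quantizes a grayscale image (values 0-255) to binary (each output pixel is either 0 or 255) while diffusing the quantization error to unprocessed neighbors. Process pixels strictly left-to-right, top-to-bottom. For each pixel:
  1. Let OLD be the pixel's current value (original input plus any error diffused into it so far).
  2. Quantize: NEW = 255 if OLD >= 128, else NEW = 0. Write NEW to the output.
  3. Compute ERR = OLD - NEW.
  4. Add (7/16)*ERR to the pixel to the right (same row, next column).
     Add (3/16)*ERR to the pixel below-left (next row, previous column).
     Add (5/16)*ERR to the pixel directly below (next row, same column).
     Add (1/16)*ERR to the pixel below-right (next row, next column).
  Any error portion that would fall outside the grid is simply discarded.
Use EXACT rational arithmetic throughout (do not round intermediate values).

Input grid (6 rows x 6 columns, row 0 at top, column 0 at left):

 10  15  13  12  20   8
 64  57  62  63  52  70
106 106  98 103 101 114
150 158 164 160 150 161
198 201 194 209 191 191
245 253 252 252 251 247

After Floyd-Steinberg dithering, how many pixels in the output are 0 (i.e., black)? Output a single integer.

Answer: 17

Derivation:
(0,0): OLD=10 → NEW=0, ERR=10
(0,1): OLD=155/8 → NEW=0, ERR=155/8
(0,2): OLD=2749/128 → NEW=0, ERR=2749/128
(0,3): OLD=43819/2048 → NEW=0, ERR=43819/2048
(0,4): OLD=962093/32768 → NEW=0, ERR=962093/32768
(0,5): OLD=10928955/524288 → NEW=0, ERR=10928955/524288
(1,0): OLD=9057/128 → NEW=0, ERR=9057/128
(1,1): OLD=101031/1024 → NEW=0, ERR=101031/1024
(1,2): OLD=3837107/32768 → NEW=0, ERR=3837107/32768
(1,3): OLD=16746359/131072 → NEW=0, ERR=16746359/131072
(1,4): OLD=1026077637/8388608 → NEW=0, ERR=1026077637/8388608
(1,5): OLD=17698396627/134217728 → NEW=255, ERR=-16527124013/134217728
(2,0): OLD=2402077/16384 → NEW=255, ERR=-1775843/16384
(2,1): OLD=60707599/524288 → NEW=0, ERR=60707599/524288
(2,2): OLD=1806689517/8388608 → NEW=255, ERR=-332405523/8388608
(2,3): OLD=10458477253/67108864 → NEW=255, ERR=-6654283067/67108864
(2,4): OLD=173388996047/2147483648 → NEW=0, ERR=173388996047/2147483648
(2,5): OLD=4071239100313/34359738368 → NEW=0, ERR=4071239100313/34359738368
(3,0): OLD=1156279117/8388608 → NEW=255, ERR=-982815923/8388608
(3,1): OLD=8638424649/67108864 → NEW=255, ERR=-8474335671/67108864
(3,2): OLD=45642405995/536870912 → NEW=0, ERR=45642405995/536870912
(3,3): OLD=6145931390273/34359738368 → NEW=255, ERR=-2615801893567/34359738368
(3,4): OLD=43415301441313/274877906944 → NEW=255, ERR=-26678564829407/274877906944
(3,5): OLD=706378889988431/4398046511104 → NEW=255, ERR=-415122970343089/4398046511104
(4,0): OLD=147865237219/1073741824 → NEW=255, ERR=-125938927901/1073741824
(4,1): OLD=2041688354823/17179869184 → NEW=0, ERR=2041688354823/17179869184
(4,2): OLD=137655569235941/549755813888 → NEW=255, ERR=-2532163305499/549755813888
(4,3): OLD=1498060581780057/8796093022208 → NEW=255, ERR=-744943138882983/8796093022208
(4,4): OLD=14237304824169961/140737488355328 → NEW=0, ERR=14237304824169961/140737488355328
(4,5): OLD=449675797735521471/2251799813685248 → NEW=255, ERR=-124533154754216769/2251799813685248
(5,0): OLD=63395038033669/274877906944 → NEW=255, ERR=-6698828237051/274877906944
(5,1): OLD=2386220855069781/8796093022208 → NEW=255, ERR=143217134406741/8796093022208
(5,2): OLD=17538154481485175/70368744177664 → NEW=255, ERR=-405875283819145/70368744177664
(5,3): OLD=544239528630877965/2251799813685248 → NEW=255, ERR=-29969423858860275/2251799813685248
(5,4): OLD=1176015195358104621/4503599627370496 → NEW=255, ERR=27597290378628141/4503599627370496
(5,5): OLD=17201668966849868241/72057594037927936 → NEW=255, ERR=-1173017512821755439/72057594037927936
Output grid:
  Row 0: ......  (6 black, running=6)
  Row 1: .....#  (5 black, running=11)
  Row 2: #.##..  (3 black, running=14)
  Row 3: ##.###  (1 black, running=15)
  Row 4: #.##.#  (2 black, running=17)
  Row 5: ######  (0 black, running=17)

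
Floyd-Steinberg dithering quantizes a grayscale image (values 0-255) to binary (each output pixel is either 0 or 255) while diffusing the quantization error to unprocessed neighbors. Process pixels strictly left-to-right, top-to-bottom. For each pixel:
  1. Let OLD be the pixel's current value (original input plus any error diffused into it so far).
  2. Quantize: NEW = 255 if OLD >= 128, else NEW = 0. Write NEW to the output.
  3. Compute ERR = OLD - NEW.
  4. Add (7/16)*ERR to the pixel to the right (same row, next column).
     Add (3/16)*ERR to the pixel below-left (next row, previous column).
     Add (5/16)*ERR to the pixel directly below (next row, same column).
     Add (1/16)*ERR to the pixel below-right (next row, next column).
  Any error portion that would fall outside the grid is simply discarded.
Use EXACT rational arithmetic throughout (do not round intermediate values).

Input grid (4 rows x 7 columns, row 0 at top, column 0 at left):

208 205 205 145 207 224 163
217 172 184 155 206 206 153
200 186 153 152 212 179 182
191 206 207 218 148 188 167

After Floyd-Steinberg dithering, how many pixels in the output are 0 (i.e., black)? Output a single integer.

(0,0): OLD=208 → NEW=255, ERR=-47
(0,1): OLD=2951/16 → NEW=255, ERR=-1129/16
(0,2): OLD=44577/256 → NEW=255, ERR=-20703/256
(0,3): OLD=448999/4096 → NEW=0, ERR=448999/4096
(0,4): OLD=16708945/65536 → NEW=255, ERR=-2735/65536
(0,5): OLD=234861879/1048576 → NEW=255, ERR=-32525001/1048576
(0,6): OLD=2507011201/16777216 → NEW=255, ERR=-1771178879/16777216
(1,0): OLD=48405/256 → NEW=255, ERR=-16875/256
(1,1): OLD=210963/2048 → NEW=0, ERR=210963/2048
(1,2): OLD=14413839/65536 → NEW=255, ERR=-2297841/65536
(1,3): OLD=44264035/262144 → NEW=255, ERR=-22582685/262144
(1,4): OLD=2840941257/16777216 → NEW=255, ERR=-1437248823/16777216
(1,5): OLD=18660362649/134217728 → NEW=255, ERR=-15565157991/134217728
(1,6): OLD=144598536919/2147483648 → NEW=0, ERR=144598536919/2147483648
(2,0): OLD=6511489/32768 → NEW=255, ERR=-1844351/32768
(2,1): OLD=191754779/1048576 → NEW=255, ERR=-75632101/1048576
(2,2): OLD=1690682897/16777216 → NEW=0, ERR=1690682897/16777216
(2,3): OLD=20255258313/134217728 → NEW=255, ERR=-13970262327/134217728
(2,4): OLD=120863467737/1073741824 → NEW=0, ERR=120863467737/1073741824
(2,5): OLD=6847096838323/34359738368 → NEW=255, ERR=-1914636445517/34359738368
(2,6): OLD=94236305516821/549755813888 → NEW=255, ERR=-45951427024619/549755813888
(3,0): OLD=2682455793/16777216 → NEW=255, ERR=-1595734287/16777216
(3,1): OLD=21102368413/134217728 → NEW=255, ERR=-13123152227/134217728
(3,2): OLD=184351334759/1073741824 → NEW=255, ERR=-89452830361/1073741824
(3,3): OLD=757756321281/4294967296 → NEW=255, ERR=-337460339199/4294967296
(3,4): OLD=72483939805937/549755813888 → NEW=255, ERR=-67703792735503/549755813888
(3,5): OLD=475297918896355/4398046511104 → NEW=0, ERR=475297918896355/4398046511104
(3,6): OLD=12995535163933437/70368744177664 → NEW=255, ERR=-4948494601370883/70368744177664
Output grid:
  Row 0: ###.###  (1 black, running=1)
  Row 1: #.####.  (2 black, running=3)
  Row 2: ##.#.##  (2 black, running=5)
  Row 3: #####.#  (1 black, running=6)

Answer: 6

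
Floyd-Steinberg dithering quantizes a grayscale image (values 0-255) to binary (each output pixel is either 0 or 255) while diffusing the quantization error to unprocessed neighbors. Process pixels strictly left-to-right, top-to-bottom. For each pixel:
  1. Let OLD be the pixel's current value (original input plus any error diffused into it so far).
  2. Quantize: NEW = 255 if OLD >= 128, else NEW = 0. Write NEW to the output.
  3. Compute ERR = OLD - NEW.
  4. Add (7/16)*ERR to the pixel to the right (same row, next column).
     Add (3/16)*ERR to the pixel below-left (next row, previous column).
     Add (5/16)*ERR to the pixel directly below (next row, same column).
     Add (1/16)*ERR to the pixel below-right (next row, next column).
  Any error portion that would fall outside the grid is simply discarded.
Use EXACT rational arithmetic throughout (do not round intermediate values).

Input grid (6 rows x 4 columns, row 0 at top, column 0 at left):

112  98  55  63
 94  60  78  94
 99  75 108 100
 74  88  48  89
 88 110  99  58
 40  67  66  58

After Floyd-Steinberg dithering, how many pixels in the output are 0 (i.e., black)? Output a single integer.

(0,0): OLD=112 → NEW=0, ERR=112
(0,1): OLD=147 → NEW=255, ERR=-108
(0,2): OLD=31/4 → NEW=0, ERR=31/4
(0,3): OLD=4249/64 → NEW=0, ERR=4249/64
(1,0): OLD=435/4 → NEW=0, ERR=435/4
(1,1): OLD=2633/32 → NEW=0, ERR=2633/32
(1,2): OLD=125049/1024 → NEW=0, ERR=125049/1024
(1,3): OLD=2763295/16384 → NEW=255, ERR=-1414625/16384
(2,0): OLD=75987/512 → NEW=255, ERR=-54573/512
(2,1): OLD=1372565/16384 → NEW=0, ERR=1372565/16384
(2,2): OLD=703557/4096 → NEW=255, ERR=-340923/4096
(2,3): OLD=11596215/262144 → NEW=0, ERR=11596215/262144
(3,0): OLD=14784671/262144 → NEW=0, ERR=14784671/262144
(3,1): OLD=488998057/4194304 → NEW=0, ERR=488998057/4194304
(3,2): OLD=5806681071/67108864 → NEW=0, ERR=5806681071/67108864
(3,3): OLD=145467262601/1073741824 → NEW=255, ERR=-128336902519/1073741824
(4,0): OLD=8555347883/67108864 → NEW=0, ERR=8555347883/67108864
(4,1): OLD=119161899685/536870912 → NEW=255, ERR=-17740182875/536870912
(4,2): OLD=1657151769681/17179869184 → NEW=0, ERR=1657151769681/17179869184
(4,3): OLD=18762539143175/274877906944 → NEW=0, ERR=18762539143175/274877906944
(5,0): OLD=632590750375/8589934592 → NEW=0, ERR=632590750375/8589934592
(5,1): OLD=31596285377589/274877906944 → NEW=0, ERR=31596285377589/274877906944
(5,2): OLD=86402731593499/549755813888 → NEW=255, ERR=-53785000947941/549755813888
(5,3): OLD=374332636714019/8796093022208 → NEW=0, ERR=374332636714019/8796093022208
Output grid:
  Row 0: .#..  (3 black, running=3)
  Row 1: ...#  (3 black, running=6)
  Row 2: #.#.  (2 black, running=8)
  Row 3: ...#  (3 black, running=11)
  Row 4: .#..  (3 black, running=14)
  Row 5: ..#.  (3 black, running=17)

Answer: 17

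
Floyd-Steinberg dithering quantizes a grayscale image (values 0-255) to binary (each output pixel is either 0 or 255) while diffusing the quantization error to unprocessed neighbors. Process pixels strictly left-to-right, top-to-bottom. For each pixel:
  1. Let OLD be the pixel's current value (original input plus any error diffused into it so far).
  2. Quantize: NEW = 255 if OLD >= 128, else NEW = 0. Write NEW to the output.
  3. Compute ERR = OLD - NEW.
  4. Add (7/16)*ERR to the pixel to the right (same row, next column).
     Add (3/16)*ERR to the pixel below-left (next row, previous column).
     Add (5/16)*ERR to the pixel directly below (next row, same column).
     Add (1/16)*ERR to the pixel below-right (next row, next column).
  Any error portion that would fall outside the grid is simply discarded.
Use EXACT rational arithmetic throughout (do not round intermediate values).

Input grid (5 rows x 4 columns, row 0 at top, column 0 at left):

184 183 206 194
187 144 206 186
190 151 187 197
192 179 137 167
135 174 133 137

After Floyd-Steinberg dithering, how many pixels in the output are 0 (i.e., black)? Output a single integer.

Answer: 6

Derivation:
(0,0): OLD=184 → NEW=255, ERR=-71
(0,1): OLD=2431/16 → NEW=255, ERR=-1649/16
(0,2): OLD=41193/256 → NEW=255, ERR=-24087/256
(0,3): OLD=626015/4096 → NEW=255, ERR=-418465/4096
(1,0): OLD=37245/256 → NEW=255, ERR=-28035/256
(1,1): OLD=85611/2048 → NEW=0, ERR=85611/2048
(1,2): OLD=11094471/65536 → NEW=255, ERR=-5617209/65536
(1,3): OLD=116071201/1048576 → NEW=0, ERR=116071201/1048576
(2,0): OLD=5361353/32768 → NEW=255, ERR=-2994487/32768
(2,1): OLD=106081331/1048576 → NEW=0, ERR=106081331/1048576
(2,2): OLD=477822303/2097152 → NEW=255, ERR=-56951457/2097152
(2,3): OLD=7192524227/33554432 → NEW=255, ERR=-1363855933/33554432
(3,0): OLD=3060351545/16777216 → NEW=255, ERR=-1217838535/16777216
(3,1): OLD=45111571047/268435456 → NEW=255, ERR=-23339470233/268435456
(3,2): OLD=383009573785/4294967296 → NEW=0, ERR=383009573785/4294967296
(3,3): OLD=13167715250351/68719476736 → NEW=255, ERR=-4355751317329/68719476736
(4,0): OLD=412375091461/4294967296 → NEW=0, ERR=412375091461/4294967296
(4,1): OLD=6906959515023/34359738368 → NEW=255, ERR=-1854773768817/34359738368
(4,2): OLD=131866821301935/1099511627776 → NEW=0, ERR=131866821301935/1099511627776
(4,3): OLD=3082787582701177/17592186044416 → NEW=255, ERR=-1403219858624903/17592186044416
Output grid:
  Row 0: ####  (0 black, running=0)
  Row 1: #.#.  (2 black, running=2)
  Row 2: #.##  (1 black, running=3)
  Row 3: ##.#  (1 black, running=4)
  Row 4: .#.#  (2 black, running=6)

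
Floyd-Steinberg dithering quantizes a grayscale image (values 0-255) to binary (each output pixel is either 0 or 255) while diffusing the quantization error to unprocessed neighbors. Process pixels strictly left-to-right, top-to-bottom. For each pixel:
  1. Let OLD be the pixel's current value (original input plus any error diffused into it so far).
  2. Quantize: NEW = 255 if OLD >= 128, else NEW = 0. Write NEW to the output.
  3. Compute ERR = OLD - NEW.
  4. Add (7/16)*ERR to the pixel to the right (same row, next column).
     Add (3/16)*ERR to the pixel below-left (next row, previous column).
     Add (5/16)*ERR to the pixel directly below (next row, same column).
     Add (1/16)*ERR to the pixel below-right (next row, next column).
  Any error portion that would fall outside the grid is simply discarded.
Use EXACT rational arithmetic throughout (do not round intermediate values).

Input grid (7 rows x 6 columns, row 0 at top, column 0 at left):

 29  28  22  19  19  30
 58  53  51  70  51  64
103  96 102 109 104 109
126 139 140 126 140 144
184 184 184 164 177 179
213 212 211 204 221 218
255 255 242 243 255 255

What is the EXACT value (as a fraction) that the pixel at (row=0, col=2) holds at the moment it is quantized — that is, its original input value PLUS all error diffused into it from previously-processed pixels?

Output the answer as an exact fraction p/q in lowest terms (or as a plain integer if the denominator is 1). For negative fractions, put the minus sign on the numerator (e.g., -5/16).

(0,0): OLD=29 → NEW=0, ERR=29
(0,1): OLD=651/16 → NEW=0, ERR=651/16
(0,2): OLD=10189/256 → NEW=0, ERR=10189/256
Target (0,2): original=22, with diffused error = 10189/256

Answer: 10189/256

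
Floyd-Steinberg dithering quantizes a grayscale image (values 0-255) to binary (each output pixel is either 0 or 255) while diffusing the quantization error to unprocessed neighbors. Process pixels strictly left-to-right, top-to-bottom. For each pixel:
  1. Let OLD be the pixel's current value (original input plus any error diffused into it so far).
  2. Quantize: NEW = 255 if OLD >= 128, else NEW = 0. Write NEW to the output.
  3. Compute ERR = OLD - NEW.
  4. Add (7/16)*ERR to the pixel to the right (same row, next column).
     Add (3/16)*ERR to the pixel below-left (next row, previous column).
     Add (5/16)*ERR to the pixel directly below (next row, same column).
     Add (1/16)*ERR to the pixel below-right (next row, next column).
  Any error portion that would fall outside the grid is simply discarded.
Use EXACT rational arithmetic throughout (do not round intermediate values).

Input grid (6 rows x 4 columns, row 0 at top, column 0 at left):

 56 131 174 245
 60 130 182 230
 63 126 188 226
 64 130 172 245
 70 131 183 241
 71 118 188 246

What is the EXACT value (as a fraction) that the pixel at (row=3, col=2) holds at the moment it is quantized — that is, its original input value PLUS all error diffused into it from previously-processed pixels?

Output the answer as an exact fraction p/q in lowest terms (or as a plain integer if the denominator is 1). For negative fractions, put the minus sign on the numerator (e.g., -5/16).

(0,0): OLD=56 → NEW=0, ERR=56
(0,1): OLD=311/2 → NEW=255, ERR=-199/2
(0,2): OLD=4175/32 → NEW=255, ERR=-3985/32
(0,3): OLD=97545/512 → NEW=255, ERR=-33015/512
(1,0): OLD=1883/32 → NEW=0, ERR=1883/32
(1,1): OLD=26829/256 → NEW=0, ERR=26829/256
(1,2): OLD=1397761/8192 → NEW=255, ERR=-691199/8192
(1,3): OLD=21646807/131072 → NEW=255, ERR=-11776553/131072
(2,0): OLD=413855/4096 → NEW=0, ERR=413855/4096
(2,1): OLD=25010133/131072 → NEW=255, ERR=-8413227/131072
(2,2): OLD=32310357/262144 → NEW=0, ERR=32310357/262144
(2,3): OLD=1034201305/4194304 → NEW=255, ERR=-35346215/4194304
(3,0): OLD=175194847/2097152 → NEW=0, ERR=175194847/2097152
(3,1): OLD=5902724257/33554432 → NEW=255, ERR=-2653655903/33554432
(3,2): OLD=91442738751/536870912 → NEW=255, ERR=-45459343809/536870912
Target (3,2): original=172, with diffused error = 91442738751/536870912

Answer: 91442738751/536870912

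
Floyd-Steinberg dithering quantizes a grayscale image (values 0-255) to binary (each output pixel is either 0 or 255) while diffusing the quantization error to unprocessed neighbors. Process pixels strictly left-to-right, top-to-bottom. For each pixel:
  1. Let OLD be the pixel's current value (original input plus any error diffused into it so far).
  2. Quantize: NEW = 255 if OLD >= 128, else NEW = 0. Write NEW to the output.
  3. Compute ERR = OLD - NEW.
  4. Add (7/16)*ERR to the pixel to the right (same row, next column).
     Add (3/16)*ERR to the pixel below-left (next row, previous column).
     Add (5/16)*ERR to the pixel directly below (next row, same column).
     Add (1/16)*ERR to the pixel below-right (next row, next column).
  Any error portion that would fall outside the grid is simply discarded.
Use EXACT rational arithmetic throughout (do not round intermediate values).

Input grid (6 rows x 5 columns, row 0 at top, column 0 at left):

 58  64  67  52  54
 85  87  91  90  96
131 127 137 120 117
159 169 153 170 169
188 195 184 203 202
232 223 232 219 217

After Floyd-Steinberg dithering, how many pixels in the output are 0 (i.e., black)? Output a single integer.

Answer: 12

Derivation:
(0,0): OLD=58 → NEW=0, ERR=58
(0,1): OLD=715/8 → NEW=0, ERR=715/8
(0,2): OLD=13581/128 → NEW=0, ERR=13581/128
(0,3): OLD=201563/2048 → NEW=0, ERR=201563/2048
(0,4): OLD=3180413/32768 → NEW=0, ERR=3180413/32768
(1,0): OLD=15345/128 → NEW=0, ERR=15345/128
(1,1): OLD=195479/1024 → NEW=255, ERR=-65641/1024
(1,2): OLD=3937123/32768 → NEW=0, ERR=3937123/32768
(1,3): OLD=25972199/131072 → NEW=255, ERR=-7451161/131072
(1,4): OLD=225676757/2097152 → NEW=0, ERR=225676757/2097152
(2,0): OLD=2563181/16384 → NEW=255, ERR=-1614739/16384
(2,1): OLD=49215359/524288 → NEW=0, ERR=49215359/524288
(2,2): OLD=1685694525/8388608 → NEW=255, ERR=-453400515/8388608
(2,3): OLD=14263976807/134217728 → NEW=0, ERR=14263976807/134217728
(2,4): OLD=415689997841/2147483648 → NEW=255, ERR=-131918332399/2147483648
(3,0): OLD=1223076509/8388608 → NEW=255, ERR=-916018531/8388608
(3,1): OLD=9010473561/67108864 → NEW=255, ERR=-8102286759/67108864
(3,2): OLD=234252004643/2147483648 → NEW=0, ERR=234252004643/2147483648
(3,3): OLD=1013776521323/4294967296 → NEW=255, ERR=-81440139157/4294967296
(3,4): OLD=10180774528119/68719476736 → NEW=255, ERR=-7342692039561/68719476736
(4,0): OLD=140915861395/1073741824 → NEW=255, ERR=-132888303725/1073741824
(4,1): OLD=4011602118163/34359738368 → NEW=0, ERR=4011602118163/34359738368
(4,2): OLD=141873510793597/549755813888 → NEW=255, ERR=1685778252157/549755813888
(4,3): OLD=1629029546451987/8796093022208 → NEW=255, ERR=-613974174211053/8796093022208
(4,4): OLD=19265041117986309/140737488355328 → NEW=255, ERR=-16623018412622331/140737488355328
(5,0): OLD=118316026580505/549755813888 → NEW=255, ERR=-21871705960935/549755813888
(5,1): OLD=1033186747464075/4398046511104 → NEW=255, ERR=-88315112867445/4398046511104
(5,2): OLD=30734595598080995/140737488355328 → NEW=255, ERR=-5153463932527645/140737488355328
(5,3): OLD=89628620431794189/562949953421312 → NEW=255, ERR=-53923617690640371/562949953421312
(5,4): OLD=1205342199042358655/9007199254740992 → NEW=255, ERR=-1091493610916594305/9007199254740992
Output grid:
  Row 0: .....  (5 black, running=5)
  Row 1: .#.#.  (3 black, running=8)
  Row 2: #.#.#  (2 black, running=10)
  Row 3: ##.##  (1 black, running=11)
  Row 4: #.###  (1 black, running=12)
  Row 5: #####  (0 black, running=12)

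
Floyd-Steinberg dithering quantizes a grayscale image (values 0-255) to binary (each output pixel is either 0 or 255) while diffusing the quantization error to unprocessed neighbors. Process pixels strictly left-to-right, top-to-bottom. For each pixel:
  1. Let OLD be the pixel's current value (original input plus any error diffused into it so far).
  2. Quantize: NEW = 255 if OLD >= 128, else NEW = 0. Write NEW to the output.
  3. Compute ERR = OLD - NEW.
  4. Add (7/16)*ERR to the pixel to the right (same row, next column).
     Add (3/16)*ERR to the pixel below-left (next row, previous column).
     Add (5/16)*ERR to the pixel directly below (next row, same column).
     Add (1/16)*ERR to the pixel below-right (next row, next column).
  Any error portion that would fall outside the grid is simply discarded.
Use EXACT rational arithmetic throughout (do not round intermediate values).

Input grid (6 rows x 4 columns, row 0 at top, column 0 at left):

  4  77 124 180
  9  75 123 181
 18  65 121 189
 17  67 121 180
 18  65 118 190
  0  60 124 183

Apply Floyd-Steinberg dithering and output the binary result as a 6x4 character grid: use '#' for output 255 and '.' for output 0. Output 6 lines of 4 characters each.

Answer: ..##
...#
.#.#
..##
...#
..##

Derivation:
(0,0): OLD=4 → NEW=0, ERR=4
(0,1): OLD=315/4 → NEW=0, ERR=315/4
(0,2): OLD=10141/64 → NEW=255, ERR=-6179/64
(0,3): OLD=141067/1024 → NEW=255, ERR=-120053/1024
(1,0): OLD=1601/64 → NEW=0, ERR=1601/64
(1,1): OLD=47463/512 → NEW=0, ERR=47463/512
(1,2): OLD=1905875/16384 → NEW=0, ERR=1905875/16384
(1,3): OLD=49603125/262144 → NEW=255, ERR=-17243595/262144
(2,0): OLD=353885/8192 → NEW=0, ERR=353885/8192
(2,1): OLD=35715311/262144 → NEW=255, ERR=-31131409/262144
(2,2): OLD=51828899/524288 → NEW=0, ERR=51828899/524288
(2,3): OLD=1836801255/8388608 → NEW=255, ERR=-302293785/8388608
(3,0): OLD=34530541/4194304 → NEW=0, ERR=34530541/4194304
(3,1): OLD=3672577651/67108864 → NEW=0, ERR=3672577651/67108864
(3,2): OLD=173576608077/1073741824 → NEW=255, ERR=-100227557043/1073741824
(3,3): OLD=2303461116571/17179869184 → NEW=255, ERR=-2077405525349/17179869184
(4,0): OLD=33107529065/1073741824 → NEW=0, ERR=33107529065/1073741824
(4,1): OLD=675203779931/8589934592 → NEW=0, ERR=675203779931/8589934592
(4,2): OLD=28578204677595/274877906944 → NEW=0, ERR=28578204677595/274877906944
(4,3): OLD=843825573221997/4398046511104 → NEW=255, ERR=-277676287109523/4398046511104
(5,0): OLD=3349912502393/137438953472 → NEW=0, ERR=3349912502393/137438953472
(5,1): OLD=513024311962127/4398046511104 → NEW=0, ERR=513024311962127/4398046511104
(5,2): OLD=441119572186529/2199023255552 → NEW=255, ERR=-119631357979231/2199023255552
(5,3): OLD=10271511012097183/70368744177664 → NEW=255, ERR=-7672518753207137/70368744177664
Row 0: ..##
Row 1: ...#
Row 2: .#.#
Row 3: ..##
Row 4: ...#
Row 5: ..##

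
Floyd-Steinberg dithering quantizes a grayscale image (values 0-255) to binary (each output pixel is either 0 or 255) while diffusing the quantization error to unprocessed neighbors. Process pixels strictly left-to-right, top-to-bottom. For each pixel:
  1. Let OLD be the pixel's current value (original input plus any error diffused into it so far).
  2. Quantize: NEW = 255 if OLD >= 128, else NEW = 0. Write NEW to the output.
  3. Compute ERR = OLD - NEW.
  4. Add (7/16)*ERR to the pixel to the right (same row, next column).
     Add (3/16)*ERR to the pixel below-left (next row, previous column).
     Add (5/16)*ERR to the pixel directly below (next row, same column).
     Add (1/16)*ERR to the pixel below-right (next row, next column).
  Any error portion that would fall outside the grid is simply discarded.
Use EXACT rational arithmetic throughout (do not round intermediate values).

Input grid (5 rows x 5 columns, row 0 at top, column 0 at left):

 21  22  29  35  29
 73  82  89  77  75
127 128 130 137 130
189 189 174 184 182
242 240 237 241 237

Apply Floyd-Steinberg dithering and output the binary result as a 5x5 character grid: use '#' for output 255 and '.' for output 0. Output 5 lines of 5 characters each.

Answer: .....
.#.#.
#.#.#
##.##
#####

Derivation:
(0,0): OLD=21 → NEW=0, ERR=21
(0,1): OLD=499/16 → NEW=0, ERR=499/16
(0,2): OLD=10917/256 → NEW=0, ERR=10917/256
(0,3): OLD=219779/4096 → NEW=0, ERR=219779/4096
(0,4): OLD=3438997/65536 → NEW=0, ERR=3438997/65536
(1,0): OLD=21865/256 → NEW=0, ERR=21865/256
(1,1): OLD=283487/2048 → NEW=255, ERR=-238753/2048
(1,2): OLD=4150603/65536 → NEW=0, ERR=4150603/65536
(1,3): OLD=35122159/262144 → NEW=255, ERR=-31724561/262144
(1,4): OLD=175346669/4194304 → NEW=0, ERR=175346669/4194304
(2,0): OLD=4319877/32768 → NEW=255, ERR=-4035963/32768
(2,1): OLD=57563015/1048576 → NEW=0, ERR=57563015/1048576
(2,2): OLD=2413091157/16777216 → NEW=255, ERR=-1865098923/16777216
(2,3): OLD=16734819887/268435456 → NEW=0, ERR=16734819887/268435456
(2,4): OLD=699114471305/4294967296 → NEW=255, ERR=-396102189175/4294967296
(3,0): OLD=2697828789/16777216 → NEW=255, ERR=-1580361291/16777216
(3,1): OLD=18307551761/134217728 → NEW=255, ERR=-15917968879/134217728
(3,2): OLD=440205422859/4294967296 → NEW=0, ERR=440205422859/4294967296
(3,3): OLD=1924854422323/8589934592 → NEW=255, ERR=-265578898637/8589934592
(3,4): OLD=19729329586079/137438953472 → NEW=255, ERR=-15317603549281/137438953472
(4,0): OLD=408722684539/2147483648 → NEW=255, ERR=-138885645701/2147483648
(4,1): OLD=12917444134267/68719476736 → NEW=255, ERR=-4606022433413/68719476736
(4,2): OLD=249034638944405/1099511627776 → NEW=255, ERR=-31340826138475/1099511627776
(4,3): OLD=3595430661676411/17592186044416 → NEW=255, ERR=-890576779649669/17592186044416
(4,4): OLD=50128360166929373/281474976710656 → NEW=255, ERR=-21647758894287907/281474976710656
Row 0: .....
Row 1: .#.#.
Row 2: #.#.#
Row 3: ##.##
Row 4: #####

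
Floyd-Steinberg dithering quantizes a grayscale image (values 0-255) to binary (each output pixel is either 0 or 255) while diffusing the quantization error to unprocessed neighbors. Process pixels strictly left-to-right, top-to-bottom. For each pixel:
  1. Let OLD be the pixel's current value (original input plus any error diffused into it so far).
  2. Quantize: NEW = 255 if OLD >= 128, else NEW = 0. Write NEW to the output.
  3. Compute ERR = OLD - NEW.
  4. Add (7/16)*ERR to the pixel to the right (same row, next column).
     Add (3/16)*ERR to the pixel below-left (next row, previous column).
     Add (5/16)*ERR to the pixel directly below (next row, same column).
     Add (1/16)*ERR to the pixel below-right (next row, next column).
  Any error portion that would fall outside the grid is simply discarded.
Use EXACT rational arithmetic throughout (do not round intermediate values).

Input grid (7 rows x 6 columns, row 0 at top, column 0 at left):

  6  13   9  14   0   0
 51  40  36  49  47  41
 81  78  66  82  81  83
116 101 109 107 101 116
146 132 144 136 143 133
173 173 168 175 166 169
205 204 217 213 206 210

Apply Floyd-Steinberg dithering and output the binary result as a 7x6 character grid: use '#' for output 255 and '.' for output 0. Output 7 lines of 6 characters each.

Answer: ......
......
.#.#.#
#.#..#
.#.##.
##.#.#
######

Derivation:
(0,0): OLD=6 → NEW=0, ERR=6
(0,1): OLD=125/8 → NEW=0, ERR=125/8
(0,2): OLD=2027/128 → NEW=0, ERR=2027/128
(0,3): OLD=42861/2048 → NEW=0, ERR=42861/2048
(0,4): OLD=300027/32768 → NEW=0, ERR=300027/32768
(0,5): OLD=2100189/524288 → NEW=0, ERR=2100189/524288
(1,0): OLD=7143/128 → NEW=0, ERR=7143/128
(1,1): OLD=74385/1024 → NEW=0, ERR=74385/1024
(1,2): OLD=2543781/32768 → NEW=0, ERR=2543781/32768
(1,3): OLD=12086113/131072 → NEW=0, ERR=12086113/131072
(1,4): OLD=773950883/8388608 → NEW=0, ERR=773950883/8388608
(1,5): OLD=11165405061/134217728 → NEW=0, ERR=11165405061/134217728
(2,0): OLD=1835979/16384 → NEW=0, ERR=1835979/16384
(2,1): OLD=87959721/524288 → NEW=255, ERR=-45733719/524288
(2,2): OLD=620133051/8388608 → NEW=0, ERR=620133051/8388608
(2,3): OLD=11093700899/67108864 → NEW=255, ERR=-6019059421/67108864
(2,4): OLD=197467809129/2147483648 → NEW=0, ERR=197467809129/2147483648
(2,5): OLD=5325496779375/34359738368 → NEW=255, ERR=-3436236504465/34359738368
(3,0): OLD=1129634011/8388608 → NEW=255, ERR=-1009461029/8388608
(3,1): OLD=2815743103/67108864 → NEW=0, ERR=2815743103/67108864
(3,2): OLD=68821144141/536870912 → NEW=255, ERR=-68080938419/536870912
(3,3): OLD=1558333710727/34359738368 → NEW=0, ERR=1558333710727/34359738368
(3,4): OLD=34420314985575/274877906944 → NEW=0, ERR=34420314985575/274877906944
(3,5): OLD=638942019577001/4398046511104 → NEW=255, ERR=-482559840754519/4398046511104
(4,0): OLD=124835094453/1073741824 → NEW=0, ERR=124835094453/1073741824
(4,1): OLD=2829151199473/17179869184 → NEW=255, ERR=-1551715442447/17179869184
(4,2): OLD=41771582312451/549755813888 → NEW=0, ERR=41771582312451/549755813888
(4,3): OLD=1750143433037999/8796093022208 → NEW=255, ERR=-492860287625041/8796093022208
(4,4): OLD=19686263604547615/140737488355328 → NEW=255, ERR=-16201795926061025/140737488355328
(4,5): OLD=126490430489602169/2251799813685248 → NEW=0, ERR=126490430489602169/2251799813685248
(5,0): OLD=52885539130211/274877906944 → NEW=255, ERR=-17208327140509/274877906944
(5,1): OLD=1221763357380627/8796093022208 → NEW=255, ERR=-1021240363282413/8796093022208
(5,2): OLD=8781941458153153/70368744177664 → NEW=0, ERR=8781941458153153/70368744177664
(5,3): OLD=439671462092863643/2251799813685248 → NEW=255, ERR=-134537490396874597/2251799813685248
(5,4): OLD=499521657015226315/4503599627370496 → NEW=0, ERR=499521657015226315/4503599627370496
(5,5): OLD=16420831826778474279/72057594037927936 → NEW=255, ERR=-1953854652893149401/72057594037927936
(6,0): OLD=23034131680513561/140737488355328 → NEW=255, ERR=-12853927850095079/140737488355328
(6,1): OLD=331571423231510309/2251799813685248 → NEW=255, ERR=-242637529258227931/2251799813685248
(6,2): OLD=1714961719355292125/9007199254740992 → NEW=255, ERR=-581874090603660835/9007199254740992
(6,3): OLD=28053885066729144425/144115188075855872 → NEW=255, ERR=-8695487892614102935/144115188075855872
(6,4): OLD=473725182469399573353/2305843009213693952 → NEW=255, ERR=-114264784880092384407/2305843009213693952
(6,5): OLD=6890917360726256956991/36893488147419103232 → NEW=255, ERR=-2516922116865614367169/36893488147419103232
Row 0: ......
Row 1: ......
Row 2: .#.#.#
Row 3: #.#..#
Row 4: .#.##.
Row 5: ##.#.#
Row 6: ######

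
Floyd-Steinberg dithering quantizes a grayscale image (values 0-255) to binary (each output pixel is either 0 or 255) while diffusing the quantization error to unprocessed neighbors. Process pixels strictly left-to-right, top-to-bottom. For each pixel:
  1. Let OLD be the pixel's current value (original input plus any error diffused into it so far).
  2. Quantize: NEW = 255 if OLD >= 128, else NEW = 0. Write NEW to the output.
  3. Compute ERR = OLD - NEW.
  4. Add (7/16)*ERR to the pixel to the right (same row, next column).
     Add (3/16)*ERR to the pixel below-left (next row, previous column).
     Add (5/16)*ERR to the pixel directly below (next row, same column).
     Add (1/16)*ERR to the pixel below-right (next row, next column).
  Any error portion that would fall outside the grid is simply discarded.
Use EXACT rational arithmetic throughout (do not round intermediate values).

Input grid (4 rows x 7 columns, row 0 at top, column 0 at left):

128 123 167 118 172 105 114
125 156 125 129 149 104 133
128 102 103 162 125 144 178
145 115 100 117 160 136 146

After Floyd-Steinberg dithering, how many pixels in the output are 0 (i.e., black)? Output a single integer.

(0,0): OLD=128 → NEW=255, ERR=-127
(0,1): OLD=1079/16 → NEW=0, ERR=1079/16
(0,2): OLD=50305/256 → NEW=255, ERR=-14975/256
(0,3): OLD=378503/4096 → NEW=0, ERR=378503/4096
(0,4): OLD=13921713/65536 → NEW=255, ERR=-2789967/65536
(0,5): OLD=90570711/1048576 → NEW=0, ERR=90570711/1048576
(0,6): OLD=2546597601/16777216 → NEW=255, ERR=-1731592479/16777216
(1,0): OLD=25077/256 → NEW=0, ERR=25077/256
(1,1): OLD=411699/2048 → NEW=255, ERR=-110541/2048
(1,2): OLD=6858159/65536 → NEW=0, ERR=6858159/65536
(1,3): OLD=50337539/262144 → NEW=255, ERR=-16509181/262144
(1,4): OLD=2182959657/16777216 → NEW=255, ERR=-2095230423/16777216
(1,5): OLD=7293661177/134217728 → NEW=0, ERR=7293661177/134217728
(1,6): OLD=279000305271/2147483648 → NEW=255, ERR=-268608024969/2147483648
(2,0): OLD=4865761/32768 → NEW=255, ERR=-3490079/32768
(2,1): OLD=67401275/1048576 → NEW=0, ERR=67401275/1048576
(2,2): OLD=2493807729/16777216 → NEW=255, ERR=-1784382351/16777216
(2,3): OLD=10591463465/134217728 → NEW=0, ERR=10591463465/134217728
(2,4): OLD=136097383097/1073741824 → NEW=0, ERR=136097383097/1073741824
(2,5): OLD=6362645013459/34359738368 → NEW=255, ERR=-2399088270381/34359738368
(2,6): OLD=61441452243189/549755813888 → NEW=0, ERR=61441452243189/549755813888
(3,0): OLD=2076487505/16777216 → NEW=0, ERR=2076487505/16777216
(3,1): OLD=21828762237/134217728 → NEW=255, ERR=-12396758403/134217728
(3,2): OLD=48498757767/1073741824 → NEW=0, ERR=48498757767/1073741824
(3,3): OLD=766821554081/4294967296 → NEW=255, ERR=-328395106399/4294967296
(3,4): OLD=86860535395153/549755813888 → NEW=255, ERR=-53327197146287/549755813888
(3,5): OLD=442528713120515/4398046511104 → NEW=0, ERR=442528713120515/4398046511104
(3,6): OLD=15522112432901341/70368744177664 → NEW=255, ERR=-2421917332402979/70368744177664
Output grid:
  Row 0: #.#.#.#  (3 black, running=3)
  Row 1: .#.##.#  (3 black, running=6)
  Row 2: #.#..#.  (4 black, running=10)
  Row 3: .#.##.#  (3 black, running=13)

Answer: 13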